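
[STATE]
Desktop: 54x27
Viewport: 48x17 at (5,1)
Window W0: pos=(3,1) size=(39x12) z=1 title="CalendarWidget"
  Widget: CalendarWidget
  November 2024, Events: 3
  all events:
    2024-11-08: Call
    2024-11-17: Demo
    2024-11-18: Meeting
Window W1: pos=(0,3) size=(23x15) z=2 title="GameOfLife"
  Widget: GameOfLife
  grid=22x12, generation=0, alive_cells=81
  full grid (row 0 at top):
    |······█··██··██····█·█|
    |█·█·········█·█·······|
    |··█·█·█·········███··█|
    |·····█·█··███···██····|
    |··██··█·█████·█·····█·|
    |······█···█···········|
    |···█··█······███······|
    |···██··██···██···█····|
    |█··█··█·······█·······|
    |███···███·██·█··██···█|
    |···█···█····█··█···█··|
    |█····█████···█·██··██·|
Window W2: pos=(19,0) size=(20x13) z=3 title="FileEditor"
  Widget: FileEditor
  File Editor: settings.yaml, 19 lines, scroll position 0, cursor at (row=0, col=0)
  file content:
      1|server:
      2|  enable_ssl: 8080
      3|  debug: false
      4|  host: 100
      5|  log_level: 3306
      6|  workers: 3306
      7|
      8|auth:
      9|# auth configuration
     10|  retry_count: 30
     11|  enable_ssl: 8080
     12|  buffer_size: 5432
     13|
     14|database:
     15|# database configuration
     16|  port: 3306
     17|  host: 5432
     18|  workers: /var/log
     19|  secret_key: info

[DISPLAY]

━━━━━━━━━━━━━━┃ FileEditor       ┃━━┓           
CalendarWidget┠──────────────────┨  ┃           
━━━━━━━━━━━━━━┃█erver:          ▲┃──┨           
eOfLife       ┃  enable_ssl: 808█┃  ┃           
──────────────┃  debug: false   ░┃  ┃           
 0            ┃  host: 100      ░┃  ┃           
········█·█···┃  log_level: 3306░┃  ┃           
█·█·········██┃  workers: 3306  ░┃  ┃           
·█·█··███···██┃                 ░┃  ┃           
··█·█████·█···┃auth:            ░┃  ┃           
··█···█·······┃# auth configurat▼┃  ┃           
··█······███··┗━━━━━━━━━━━━━━━━━━┛━━┛           
█··██···██···█···┃                              
··█·······█······┃                              
··███·██·█··██···┃                              
···█····█··█···█·┃                              
━━━━━━━━━━━━━━━━━┛                              


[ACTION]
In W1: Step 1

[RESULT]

━━━━━━━━━━━━━━┃ FileEditor       ┃━━┓           
CalendarWidget┠──────────────────┨  ┃           
━━━━━━━━━━━━━━┃█erver:          ▲┃──┨           
eOfLife       ┃  enable_ssl: 808█┃  ┃           
──────────────┃  debug: false   ░┃  ┃           
 1            ┃  host: 100      ░┃  ┃           
·█········██·█┃  log_level: 3306░┃  ┃           
·██·····██·██·┃  workers: 3306  ░┃  ┃           
██·██···██·██·┃                 ░┃  ┃           
·██·█···██····┃auth:            ░┃  ┃           
·██···█·█··█··┃# auth configurat▼┃  ┃           
███·····███···┗━━━━━━━━━━━━━━━━━━┛━━┛           
████····█··█·····┃                              
███··█·█··█·██···┃                              
··█·█··██████····┃                              
·█····████·█·███·┃                              
━━━━━━━━━━━━━━━━━┛                              


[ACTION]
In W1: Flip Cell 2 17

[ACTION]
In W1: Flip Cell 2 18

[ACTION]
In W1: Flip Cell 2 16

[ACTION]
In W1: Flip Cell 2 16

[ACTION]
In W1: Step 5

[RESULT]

━━━━━━━━━━━━━━┃ FileEditor       ┃━━┓           
CalendarWidget┠──────────────────┨  ┃           
━━━━━━━━━━━━━━┃█erver:          ▲┃──┨           
eOfLife       ┃  enable_ssl: 808█┃  ┃           
──────────────┃  debug: false   ░┃  ┃           
 6            ┃  host: 100      ░┃  ┃           
···········██·┃  log_level: 3306░┃  ┃           
··█··█···█·█·█┃  workers: 3306  ░┃  ┃           
···█···███·█··┃                 ░┃  ┃           
█·······█·██··┃auth:            ░┃  ┃           
█····█·····█··┃# auth configurat▼┃  ┃           
··············┗━━━━━━━━━━━━━━━━━━┛━━┛           
█···········█·█··┃                              
███·█·····██··█··┃                              
██··██····██··█··┃                              
·█··█··········█·┃                              
━━━━━━━━━━━━━━━━━┛                              


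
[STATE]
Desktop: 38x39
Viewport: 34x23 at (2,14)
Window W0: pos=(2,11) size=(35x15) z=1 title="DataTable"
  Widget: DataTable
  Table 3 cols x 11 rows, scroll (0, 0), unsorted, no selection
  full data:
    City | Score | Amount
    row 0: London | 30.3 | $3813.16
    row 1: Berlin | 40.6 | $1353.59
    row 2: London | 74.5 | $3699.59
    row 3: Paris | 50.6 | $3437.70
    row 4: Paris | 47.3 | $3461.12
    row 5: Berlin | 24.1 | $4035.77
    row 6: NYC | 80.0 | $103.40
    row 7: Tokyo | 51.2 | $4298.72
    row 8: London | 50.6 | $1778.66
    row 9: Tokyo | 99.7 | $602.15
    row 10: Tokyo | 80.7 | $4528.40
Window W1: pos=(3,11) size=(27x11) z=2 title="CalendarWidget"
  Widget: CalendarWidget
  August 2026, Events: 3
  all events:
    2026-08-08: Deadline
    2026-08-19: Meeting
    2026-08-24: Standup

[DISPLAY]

┃┃       August 2026       ┃      
┃┃Mo Tu We Th Fr Sa Su     ┃      
┃┃                1  2     ┃      
┃┃ 3  4  5  6  7  8*  9    ┃      
┃┃10 11 12 13 14 15 16     ┃      
┃┃17 18 19* 20 21 22 23    ┃      
┃┃24* 25 26 27 28 29 30    ┃      
┃┗━━━━━━━━━━━━━━━━━━━━━━━━━┛      
┃NYC   │80.0 │$103.40             
┃Tokyo │51.2 │$4298.72            
┃London│50.6 │$1778.66            
┗━━━━━━━━━━━━━━━━━━━━━━━━━━━━━━━━━
                                  
                                  
                                  
                                  
                                  
                                  
                                  
                                  
                                  
                                  
                                  


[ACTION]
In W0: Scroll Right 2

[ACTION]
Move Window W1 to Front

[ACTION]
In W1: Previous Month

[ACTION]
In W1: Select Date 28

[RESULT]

┃┃        July 2026        ┃      
┃┃Mo Tu We Th Fr Sa Su     ┃      
┃┃       1  2  3  4  5     ┃      
┃┃ 6  7  8  9 10 11 12     ┃      
┃┃13 14 15 16 17 18 19     ┃      
┃┃20 21 22 23 24 25 26     ┃      
┃┃27 [28] 29 30 31         ┃      
┃┗━━━━━━━━━━━━━━━━━━━━━━━━━┛      
┃NYC   │80.0 │$103.40             
┃Tokyo │51.2 │$4298.72            
┃London│50.6 │$1778.66            
┗━━━━━━━━━━━━━━━━━━━━━━━━━━━━━━━━━
                                  
                                  
                                  
                                  
                                  
                                  
                                  
                                  
                                  
                                  
                                  


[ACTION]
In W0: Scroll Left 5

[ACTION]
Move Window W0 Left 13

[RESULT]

i┃        July 2026        ┃    ┃ 
─┃Mo Tu We Th Fr Sa Su     ┃    ┃ 
o┃       1  2  3  4  5     ┃    ┃ 
e┃ 6  7  8  9 10 11 12     ┃    ┃ 
o┃13 14 15 16 17 18 19     ┃    ┃ 
a┃20 21 22 23 24 25 26     ┃    ┃ 
a┃27 [28] 29 30 31         ┃    ┃ 
e┗━━━━━━━━━━━━━━━━━━━━━━━━━┛    ┃ 
YC   │80.0 │$103.40             ┃ 
okyo │51.2 │$4298.72            ┃ 
ondon│50.6 │$1778.66            ┃ 
━━━━━━━━━━━━━━━━━━━━━━━━━━━━━━━━┛ 
                                  
                                  
                                  
                                  
                                  
                                  
                                  
                                  
                                  
                                  
                                  


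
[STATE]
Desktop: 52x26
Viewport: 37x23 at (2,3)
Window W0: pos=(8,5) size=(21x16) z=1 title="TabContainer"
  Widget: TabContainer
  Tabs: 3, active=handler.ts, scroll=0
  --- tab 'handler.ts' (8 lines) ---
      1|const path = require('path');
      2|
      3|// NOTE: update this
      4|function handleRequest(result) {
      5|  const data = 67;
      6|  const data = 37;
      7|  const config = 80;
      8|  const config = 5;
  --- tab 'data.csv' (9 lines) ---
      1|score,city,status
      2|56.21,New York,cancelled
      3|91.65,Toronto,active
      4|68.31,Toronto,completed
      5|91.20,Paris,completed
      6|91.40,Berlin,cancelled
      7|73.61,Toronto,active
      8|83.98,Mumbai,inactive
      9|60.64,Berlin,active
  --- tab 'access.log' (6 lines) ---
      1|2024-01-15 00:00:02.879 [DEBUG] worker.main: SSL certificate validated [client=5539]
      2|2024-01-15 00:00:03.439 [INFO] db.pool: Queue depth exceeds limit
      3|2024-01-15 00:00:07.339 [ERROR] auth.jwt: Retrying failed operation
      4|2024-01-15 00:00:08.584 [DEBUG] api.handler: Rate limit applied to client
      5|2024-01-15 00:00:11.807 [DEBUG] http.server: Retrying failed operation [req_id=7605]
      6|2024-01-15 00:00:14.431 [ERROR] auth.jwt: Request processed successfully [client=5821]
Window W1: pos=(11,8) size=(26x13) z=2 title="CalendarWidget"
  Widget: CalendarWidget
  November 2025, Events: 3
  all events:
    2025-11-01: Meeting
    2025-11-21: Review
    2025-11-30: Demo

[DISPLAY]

                                     
                                     
      ┏━━━━━━━━━━━━━━━━━━━┓          
      ┃ TabContainer      ┃          
      ┠───────────────────┨          
      ┃[h┏━━━━━━━━━━━━━━━━━━━━━━━━┓  
      ┃──┃ CalendarWidget         ┃  
      ┃co┠────────────────────────┨  
      ┃  ┃     November 2025      ┃  
      ┃//┃Mo Tu We Th Fr Sa Su    ┃  
      ┃fu┃                1*  2   ┃  
      ┃  ┃ 3  4  5  6  7  8  9    ┃  
      ┃  ┃10 11 12 13 14 15 16    ┃  
      ┃  ┃17 18 19 20 21* 22 23   ┃  
      ┃  ┃24 25 26 27 28 29 30*   ┃  
      ┃  ┃                        ┃  
      ┃  ┃                        ┃  
      ┗━━┗━━━━━━━━━━━━━━━━━━━━━━━━┛  
                                     
                                     
                                     
                                     
                                     


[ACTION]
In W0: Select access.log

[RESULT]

                                     
                                     
      ┏━━━━━━━━━━━━━━━━━━━┓          
      ┃ TabContainer      ┃          
      ┠───────────────────┨          
      ┃ h┏━━━━━━━━━━━━━━━━━━━━━━━━┓  
      ┃──┃ CalendarWidget         ┃  
      ┃20┠────────────────────────┨  
      ┃20┃     November 2025      ┃  
      ┃20┃Mo Tu We Th Fr Sa Su    ┃  
      ┃20┃                1*  2   ┃  
      ┃20┃ 3  4  5  6  7  8  9    ┃  
      ┃20┃10 11 12 13 14 15 16    ┃  
      ┃  ┃17 18 19 20 21* 22 23   ┃  
      ┃  ┃24 25 26 27 28 29 30*   ┃  
      ┃  ┃                        ┃  
      ┃  ┃                        ┃  
      ┗━━┗━━━━━━━━━━━━━━━━━━━━━━━━┛  
                                     
                                     
                                     
                                     
                                     


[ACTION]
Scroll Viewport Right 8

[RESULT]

                                     
                                     
━━━━━━━━━━━━━━━━━━┓                  
TabContainer      ┃                  
──────────────────┨                  
h┏━━━━━━━━━━━━━━━━━━━━━━━━┓          
─┃ CalendarWidget         ┃          
0┠────────────────────────┨          
0┃     November 2025      ┃          
0┃Mo Tu We Th Fr Sa Su    ┃          
0┃                1*  2   ┃          
0┃ 3  4  5  6  7  8  9    ┃          
0┃10 11 12 13 14 15 16    ┃          
 ┃17 18 19 20 21* 22 23   ┃          
 ┃24 25 26 27 28 29 30*   ┃          
 ┃                        ┃          
 ┃                        ┃          
━┗━━━━━━━━━━━━━━━━━━━━━━━━┛          
                                     
                                     
                                     
                                     
                                     


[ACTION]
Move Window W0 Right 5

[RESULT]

                                     
                                     
   ┏━━━━━━━━━━━━━━━━━━━┓             
   ┃ TabContainer      ┃             
   ┠───────────────────┨             
 ┏━━━━━━━━━━━━━━━━━━━━━━━━┓          
 ┃ CalendarWidget         ┃          
 ┠────────────────────────┨          
 ┃     November 2025      ┃          
 ┃Mo Tu We Th Fr Sa Su    ┃          
 ┃                1*  2   ┃          
 ┃ 3  4  5  6  7  8  9    ┃          
 ┃10 11 12 13 14 15 16    ┃          
 ┃17 18 19 20 21* 22 23   ┃          
 ┃24 25 26 27 28 29 30*   ┃          
 ┃                        ┃          
 ┃                        ┃          
 ┗━━━━━━━━━━━━━━━━━━━━━━━━┛          
                                     
                                     
                                     
                                     
                                     


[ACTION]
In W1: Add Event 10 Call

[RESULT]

                                     
                                     
   ┏━━━━━━━━━━━━━━━━━━━┓             
   ┃ TabContainer      ┃             
   ┠───────────────────┨             
 ┏━━━━━━━━━━━━━━━━━━━━━━━━┓          
 ┃ CalendarWidget         ┃          
 ┠────────────────────────┨          
 ┃     November 2025      ┃          
 ┃Mo Tu We Th Fr Sa Su    ┃          
 ┃                1*  2   ┃          
 ┃ 3  4  5  6  7  8  9    ┃          
 ┃10* 11 12 13 14 15 16   ┃          
 ┃17 18 19 20 21* 22 23   ┃          
 ┃24 25 26 27 28 29 30*   ┃          
 ┃                        ┃          
 ┃                        ┃          
 ┗━━━━━━━━━━━━━━━━━━━━━━━━┛          
                                     
                                     
                                     
                                     
                                     


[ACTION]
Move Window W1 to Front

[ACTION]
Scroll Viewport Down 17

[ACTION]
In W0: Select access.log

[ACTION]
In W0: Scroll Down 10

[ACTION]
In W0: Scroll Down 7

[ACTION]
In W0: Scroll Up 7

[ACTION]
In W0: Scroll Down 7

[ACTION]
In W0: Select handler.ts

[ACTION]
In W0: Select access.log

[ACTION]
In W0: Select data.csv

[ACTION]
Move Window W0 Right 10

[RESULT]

                                     
                                     
             ┏━━━━━━━━━━━━━━━━━━━┓   
             ┃ TabContainer      ┃   
             ┠───────────────────┨   
 ┏━━━━━━━━━━━━━━━━━━━━━━━━┓[data.┃   
 ┃ CalendarWidget         ┃──────┃   
 ┠────────────────────────┨atus  ┃   
 ┃     November 2025      ┃k,canc┃   
 ┃Mo Tu We Th Fr Sa Su    ┃,activ┃   
 ┃                1*  2   ┃,compl┃   
 ┃ 3  4  5  6  7  8  9    ┃omplet┃   
 ┃10* 11 12 13 14 15 16   ┃cancel┃   
 ┃17 18 19 20 21* 22 23   ┃,activ┃   
 ┃24 25 26 27 28 29 30*   ┃inacti┃   
 ┃                        ┃active┃   
 ┃                        ┃      ┃   
 ┗━━━━━━━━━━━━━━━━━━━━━━━━┛━━━━━━┛   
                                     
                                     
                                     
                                     
                                     


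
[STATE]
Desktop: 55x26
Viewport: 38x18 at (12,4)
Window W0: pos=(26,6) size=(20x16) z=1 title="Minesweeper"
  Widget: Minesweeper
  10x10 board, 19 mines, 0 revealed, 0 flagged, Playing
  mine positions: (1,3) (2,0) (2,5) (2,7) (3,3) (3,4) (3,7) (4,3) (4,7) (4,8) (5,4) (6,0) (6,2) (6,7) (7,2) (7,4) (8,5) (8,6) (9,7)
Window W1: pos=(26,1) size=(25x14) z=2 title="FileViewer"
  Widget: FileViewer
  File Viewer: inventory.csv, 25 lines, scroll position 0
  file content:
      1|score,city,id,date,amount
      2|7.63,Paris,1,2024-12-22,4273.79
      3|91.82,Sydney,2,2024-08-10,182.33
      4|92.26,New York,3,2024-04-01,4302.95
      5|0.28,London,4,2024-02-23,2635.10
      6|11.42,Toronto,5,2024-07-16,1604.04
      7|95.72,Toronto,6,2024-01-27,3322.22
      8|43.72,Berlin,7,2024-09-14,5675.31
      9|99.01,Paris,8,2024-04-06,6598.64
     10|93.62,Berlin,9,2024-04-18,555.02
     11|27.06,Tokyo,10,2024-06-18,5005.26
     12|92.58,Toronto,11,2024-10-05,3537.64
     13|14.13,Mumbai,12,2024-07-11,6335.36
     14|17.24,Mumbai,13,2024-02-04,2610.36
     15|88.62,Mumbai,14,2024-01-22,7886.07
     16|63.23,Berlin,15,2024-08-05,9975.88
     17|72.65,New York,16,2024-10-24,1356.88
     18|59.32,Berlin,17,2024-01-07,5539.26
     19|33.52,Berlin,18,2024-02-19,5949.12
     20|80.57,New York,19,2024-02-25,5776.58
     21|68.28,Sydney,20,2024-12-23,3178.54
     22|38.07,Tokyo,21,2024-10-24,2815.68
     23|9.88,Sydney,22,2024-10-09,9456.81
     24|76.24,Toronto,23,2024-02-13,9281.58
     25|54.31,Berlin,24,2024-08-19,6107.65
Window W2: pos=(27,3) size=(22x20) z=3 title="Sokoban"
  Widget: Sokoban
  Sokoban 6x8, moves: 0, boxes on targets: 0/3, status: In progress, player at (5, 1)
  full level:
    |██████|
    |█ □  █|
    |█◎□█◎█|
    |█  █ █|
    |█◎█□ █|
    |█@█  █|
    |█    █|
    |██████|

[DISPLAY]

              ┃┃ Sokoban            ┃▲
              ┃┠────────────────────┨█
              ┃┃██████              ┃░
              ┃┃█ □  █              ┃░
              ┃┃█◎□█◎█              ┃░
              ┃┃█  █ █              ┃░
              ┃┃█◎█□ █              ┃░
              ┃┃█@█  █              ┃░
              ┃┃█    █              ┃░
              ┃┃██████              ┃▼
              ┗┃Moves: 0  0/3       ┃━
              ┃┃                    ┃ 
              ┃┃                    ┃ 
              ┃┃                    ┃ 
              ┃┃                    ┃ 
              ┃┃                    ┃ 
              ┃┃                    ┃ 
              ┗┃                    ┃ 


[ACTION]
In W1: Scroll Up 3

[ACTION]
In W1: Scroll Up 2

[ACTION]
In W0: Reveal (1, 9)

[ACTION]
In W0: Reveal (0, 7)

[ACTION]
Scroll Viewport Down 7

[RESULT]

              ┃┃█◎□█◎█              ┃░
              ┃┃█  █ █              ┃░
              ┃┃█◎█□ █              ┃░
              ┃┃█@█  █              ┃░
              ┃┃█    █              ┃░
              ┃┃██████              ┃▼
              ┗┃Moves: 0  0/3       ┃━
              ┃┃                    ┃ 
              ┃┃                    ┃ 
              ┃┃                    ┃ 
              ┃┃                    ┃ 
              ┃┃                    ┃ 
              ┃┃                    ┃ 
              ┗┃                    ┃ 
               ┗━━━━━━━━━━━━━━━━━━━━┛ 
                                      
                                      
                                      


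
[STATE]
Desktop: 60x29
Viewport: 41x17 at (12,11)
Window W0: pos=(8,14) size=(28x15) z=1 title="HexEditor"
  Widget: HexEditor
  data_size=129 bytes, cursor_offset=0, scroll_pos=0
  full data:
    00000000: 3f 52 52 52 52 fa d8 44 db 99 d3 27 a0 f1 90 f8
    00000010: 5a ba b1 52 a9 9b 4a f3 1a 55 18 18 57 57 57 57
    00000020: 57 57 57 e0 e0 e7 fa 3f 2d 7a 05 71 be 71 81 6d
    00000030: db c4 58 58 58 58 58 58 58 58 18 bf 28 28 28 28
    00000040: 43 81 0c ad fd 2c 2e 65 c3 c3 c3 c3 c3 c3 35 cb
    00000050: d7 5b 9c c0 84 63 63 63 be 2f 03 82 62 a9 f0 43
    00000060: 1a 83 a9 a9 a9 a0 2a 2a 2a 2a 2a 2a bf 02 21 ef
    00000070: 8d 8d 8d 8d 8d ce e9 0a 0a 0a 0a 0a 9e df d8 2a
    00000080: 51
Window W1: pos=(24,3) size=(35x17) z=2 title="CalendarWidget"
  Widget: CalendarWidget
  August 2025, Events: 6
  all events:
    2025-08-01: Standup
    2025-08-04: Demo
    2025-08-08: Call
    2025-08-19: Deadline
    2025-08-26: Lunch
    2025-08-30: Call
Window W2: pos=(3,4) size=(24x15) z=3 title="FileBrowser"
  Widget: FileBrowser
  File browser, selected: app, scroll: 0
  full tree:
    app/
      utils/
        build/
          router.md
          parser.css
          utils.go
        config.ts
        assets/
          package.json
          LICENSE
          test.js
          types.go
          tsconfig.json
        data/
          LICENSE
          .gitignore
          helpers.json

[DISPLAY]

              ┃ 19* 20 21 22 23 24       
              ┃ 26* 27 28 29 30* 31      
              ┃                          
              ┃                          
              ┃                          
              ┃                          
              ┃                          
━━━━━━━━━━━━━━┛                          
00020  57 57┗━━━━━━━━━━━━━━━━━━━━━━━━━━━━
00030  db c4 58 58 58 5┃                 
00040  43 81 0c ad fd 2┃                 
00050  d7 5b 9c c0 84 6┃                 
00060  1a 83 a9 a9 a9 a┃                 
00070  8d 8d 8d 8d 8d c┃                 
00080  51              ┃                 
                       ┃                 
                       ┃                 


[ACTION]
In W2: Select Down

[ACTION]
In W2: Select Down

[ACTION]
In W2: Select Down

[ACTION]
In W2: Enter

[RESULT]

] assets/     ┃ 19* 20 21 22 23 24       
] data/       ┃ 26* 27 28 29 30* 31      
              ┃                          
              ┃                          
              ┃                          
              ┃                          
              ┃                          
━━━━━━━━━━━━━━┛                          
00020  57 57┗━━━━━━━━━━━━━━━━━━━━━━━━━━━━
00030  db c4 58 58 58 5┃                 
00040  43 81 0c ad fd 2┃                 
00050  d7 5b 9c c0 84 6┃                 
00060  1a 83 a9 a9 a9 a┃                 
00070  8d 8d 8d 8d 8d c┃                 
00080  51              ┃                 
                       ┃                 
                       ┃                 


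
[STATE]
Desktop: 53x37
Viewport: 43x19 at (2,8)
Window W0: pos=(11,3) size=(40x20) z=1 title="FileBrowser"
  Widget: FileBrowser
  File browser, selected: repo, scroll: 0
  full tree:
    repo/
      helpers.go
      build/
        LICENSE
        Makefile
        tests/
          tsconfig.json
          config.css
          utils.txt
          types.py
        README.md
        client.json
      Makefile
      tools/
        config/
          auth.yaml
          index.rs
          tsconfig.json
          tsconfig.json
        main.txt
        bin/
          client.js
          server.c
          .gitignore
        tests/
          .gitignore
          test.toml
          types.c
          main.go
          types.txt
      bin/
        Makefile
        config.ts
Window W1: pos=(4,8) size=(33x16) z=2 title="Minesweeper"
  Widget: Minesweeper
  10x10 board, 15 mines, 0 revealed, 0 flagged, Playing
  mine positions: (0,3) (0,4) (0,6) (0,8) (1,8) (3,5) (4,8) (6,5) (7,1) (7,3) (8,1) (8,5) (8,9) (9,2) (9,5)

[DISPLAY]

  ┏━━━━━━━━━━━━━━━━━━━━━━━━━━━━━━━┓        
  ┃ Minesweeper                   ┃        
  ┠───────────────────────────────┨        
  ┃■■■■■■■■■■                     ┃        
  ┃■■■■■■■■■■                     ┃        
  ┃■■■■■■■■■■                     ┃        
  ┃■■■■■■■■■■                     ┃        
  ┃■■■■■■■■■■                     ┃        
  ┃■■■■■■■■■■                     ┃        
  ┃■■■■■■■■■■                     ┃        
  ┃■■■■■■■■■■                     ┃        
  ┃■■■■■■■■■■                     ┃        
  ┃■■■■■■■■■■                     ┃        
  ┃                               ┃        
  ┃                               ┃━━━━━━━━
  ┗━━━━━━━━━━━━━━━━━━━━━━━━━━━━━━━┛        
                                           
                                           
                                           


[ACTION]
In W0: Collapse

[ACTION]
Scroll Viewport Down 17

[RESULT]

  ┃■■■■■■■■■■                     ┃        
  ┃■■■■■■■■■■                     ┃        
  ┃■■■■■■■■■■                     ┃        
  ┃                               ┃        
  ┃                               ┃━━━━━━━━
  ┗━━━━━━━━━━━━━━━━━━━━━━━━━━━━━━━┛        
                                           
                                           
                                           
                                           
                                           
                                           
                                           
                                           
                                           
                                           
                                           
                                           
                                           


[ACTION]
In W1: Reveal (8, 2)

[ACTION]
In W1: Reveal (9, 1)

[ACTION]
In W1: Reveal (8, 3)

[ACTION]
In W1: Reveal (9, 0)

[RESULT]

  ┃■■■■■■■■■■                     ┃        
  ┃■■42■■■■■■                     ┃        
  ┃12■■■■■■■■                     ┃        
  ┃                               ┃        
  ┃                               ┃━━━━━━━━
  ┗━━━━━━━━━━━━━━━━━━━━━━━━━━━━━━━┛        
                                           
                                           
                                           
                                           
                                           
                                           
                                           
                                           
                                           
                                           
                                           
                                           
                                           


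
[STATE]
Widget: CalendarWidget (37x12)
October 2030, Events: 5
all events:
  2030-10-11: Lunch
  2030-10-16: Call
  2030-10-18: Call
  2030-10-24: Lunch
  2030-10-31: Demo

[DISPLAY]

             October 2030            
Mo Tu We Th Fr Sa Su                 
    1  2  3  4  5  6                 
 7  8  9 10 11* 12 13                
14 15 16* 17 18* 19 20               
21 22 23 24* 25 26 27                
28 29 30 31*                         
                                     
                                     
                                     
                                     
                                     


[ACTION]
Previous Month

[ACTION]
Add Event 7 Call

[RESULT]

            September 2030           
Mo Tu We Th Fr Sa Su                 
                   1                 
 2  3  4  5  6  7*  8                
 9 10 11 12 13 14 15                 
16 17 18 19 20 21 22                 
23 24 25 26 27 28 29                 
30                                   
                                     
                                     
                                     
                                     


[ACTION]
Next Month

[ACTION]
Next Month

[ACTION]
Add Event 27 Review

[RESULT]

            November 2030            
Mo Tu We Th Fr Sa Su                 
             1  2  3                 
 4  5  6  7  8  9 10                 
11 12 13 14 15 16 17                 
18 19 20 21 22 23 24                 
25 26 27* 28 29 30                   
                                     
                                     
                                     
                                     
                                     


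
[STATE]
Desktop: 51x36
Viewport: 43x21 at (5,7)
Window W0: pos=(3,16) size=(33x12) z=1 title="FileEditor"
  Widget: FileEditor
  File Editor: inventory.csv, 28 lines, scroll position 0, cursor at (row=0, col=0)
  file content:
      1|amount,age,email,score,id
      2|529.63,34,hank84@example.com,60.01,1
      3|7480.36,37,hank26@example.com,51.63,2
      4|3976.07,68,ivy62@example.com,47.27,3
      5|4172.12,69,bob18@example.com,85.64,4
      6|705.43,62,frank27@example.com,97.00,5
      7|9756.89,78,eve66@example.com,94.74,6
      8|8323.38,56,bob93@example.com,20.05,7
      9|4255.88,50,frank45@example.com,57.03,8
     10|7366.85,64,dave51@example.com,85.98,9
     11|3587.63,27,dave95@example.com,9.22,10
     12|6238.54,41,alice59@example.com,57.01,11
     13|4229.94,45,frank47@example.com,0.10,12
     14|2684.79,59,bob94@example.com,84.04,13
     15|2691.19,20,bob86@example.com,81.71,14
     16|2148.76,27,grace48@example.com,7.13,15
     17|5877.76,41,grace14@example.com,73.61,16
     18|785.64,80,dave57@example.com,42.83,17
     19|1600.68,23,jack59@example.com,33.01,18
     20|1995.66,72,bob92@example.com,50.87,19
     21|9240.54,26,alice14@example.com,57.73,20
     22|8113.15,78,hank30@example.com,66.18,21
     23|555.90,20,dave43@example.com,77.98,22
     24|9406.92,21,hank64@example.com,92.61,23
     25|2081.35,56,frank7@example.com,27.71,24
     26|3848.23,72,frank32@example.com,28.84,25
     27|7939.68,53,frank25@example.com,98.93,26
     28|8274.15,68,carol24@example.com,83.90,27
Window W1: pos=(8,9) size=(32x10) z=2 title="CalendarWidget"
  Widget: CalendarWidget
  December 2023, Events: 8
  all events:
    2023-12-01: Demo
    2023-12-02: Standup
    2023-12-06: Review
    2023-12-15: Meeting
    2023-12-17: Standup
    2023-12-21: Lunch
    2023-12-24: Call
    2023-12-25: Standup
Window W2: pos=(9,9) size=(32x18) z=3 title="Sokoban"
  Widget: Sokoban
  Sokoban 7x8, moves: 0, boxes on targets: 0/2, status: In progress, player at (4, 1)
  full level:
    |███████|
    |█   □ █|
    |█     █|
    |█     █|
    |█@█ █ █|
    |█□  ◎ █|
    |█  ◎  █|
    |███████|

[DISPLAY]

                                           
                                           
   ┏┏━━━━━━━━━━━━━━━━━━━━━━━━━━━━━━┓       
   ┃┃ Sokoban                      ┃       
   ┠┠──────────────────────────────┨       
   ┃┃███████                       ┃       
   ┃┃█   □ █                       ┃       
   ┃┃█     █                       ┃       
   ┃┃█     █                       ┃       
━━━┃┃█@█ █ █                       ┃       
Fil┃┃█□  ◎ █                       ┃       
───┗┃█  ◎  █                       ┃       
moun┃███████                       ┃       
29.6┃Moves: 0  0/2                 ┃       
480.┃                              ┃       
976.┃                              ┃       
172.┃                              ┃       
05.4┃                              ┃       
756.┃                              ┃       
323.┗━━━━━━━━━━━━━━━━━━━━━━━━━━━━━━┛       
━━━━━━━━━━━━━━━━━━━━━━━━━━━━━━┛            


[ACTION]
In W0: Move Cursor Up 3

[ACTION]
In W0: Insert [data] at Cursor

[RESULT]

                                           
                                           
   ┏┏━━━━━━━━━━━━━━━━━━━━━━━━━━━━━━┓       
   ┃┃ Sokoban                      ┃       
   ┠┠──────────────────────────────┨       
   ┃┃███████                       ┃       
   ┃┃█   □ █                       ┃       
   ┃┃█     █                       ┃       
   ┃┃█     █                       ┃       
━━━┃┃█@█ █ █                       ┃       
Fil┃┃█□  ◎ █                       ┃       
───┗┃█  ◎  █                       ┃       
ata█┃███████                       ┃       
29.6┃Moves: 0  0/2                 ┃       
480.┃                              ┃       
976.┃                              ┃       
172.┃                              ┃       
05.4┃                              ┃       
756.┃                              ┃       
323.┗━━━━━━━━━━━━━━━━━━━━━━━━━━━━━━┛       
━━━━━━━━━━━━━━━━━━━━━━━━━━━━━━┛            


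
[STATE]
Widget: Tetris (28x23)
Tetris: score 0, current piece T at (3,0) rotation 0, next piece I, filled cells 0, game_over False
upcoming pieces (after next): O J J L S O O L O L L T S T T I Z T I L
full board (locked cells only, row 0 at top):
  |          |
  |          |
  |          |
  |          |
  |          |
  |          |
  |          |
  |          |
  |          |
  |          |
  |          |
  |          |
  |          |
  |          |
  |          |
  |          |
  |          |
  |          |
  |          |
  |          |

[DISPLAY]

    ▒     │Next:            
   ▒▒▒    │████             
          │                 
          │                 
          │                 
          │                 
          │Score:           
          │0                
          │                 
          │                 
          │                 
          │                 
          │                 
          │                 
          │                 
          │                 
          │                 
          │                 
          │                 
          │                 
          │                 
          │                 
          │                 


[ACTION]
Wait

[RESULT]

          │Next:            
    ▒     │████             
   ▒▒▒    │                 
          │                 
          │                 
          │                 
          │Score:           
          │0                
          │                 
          │                 
          │                 
          │                 
          │                 
          │                 
          │                 
          │                 
          │                 
          │                 
          │                 
          │                 
          │                 
          │                 
          │                 


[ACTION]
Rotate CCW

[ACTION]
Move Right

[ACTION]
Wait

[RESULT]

          │Next:            
          │████             
     ▒    │                 
    ▒▒    │                 
     ▒    │                 
          │                 
          │Score:           
          │0                
          │                 
          │                 
          │                 
          │                 
          │                 
          │                 
          │                 
          │                 
          │                 
          │                 
          │                 
          │                 
          │                 
          │                 
          │                 


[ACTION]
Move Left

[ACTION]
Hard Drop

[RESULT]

   ████   │Next:            
          │▓▓               
          │▓▓               
          │                 
          │                 
          │                 
          │Score:           
          │0                
          │                 
          │                 
          │                 
          │                 
          │                 
          │                 
          │                 
          │                 
          │                 
    ▒     │                 
   ▒▒     │                 
    ▒     │                 
          │                 
          │                 
          │                 
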